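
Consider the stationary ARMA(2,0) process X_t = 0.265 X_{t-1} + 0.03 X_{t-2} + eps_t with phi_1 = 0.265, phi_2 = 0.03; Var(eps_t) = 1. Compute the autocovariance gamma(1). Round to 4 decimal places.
\gamma(1) = 0.2955

Multiply the model equation by X_{t-k} and take expectations. With theta_0 = psi_0 = 1 and psi_j the MA(infinity) weights, this gives
  gamma(k) - sum_i phi_i gamma(k-i) = c_k,
  c_k = sigma^2 * sum_{j=k..q} theta_j psi_{j-k}   (c_k = 0 for k > q),
using gamma(-m) = gamma(m).
Pure AR (q = 0): c_0 = sigma^2 = 1, c_k = 0 for k >= 1.
Equations for k = 0, 1, 2 (AR order 2, c_2 = 0):
  (E0) gamma(0) = phi_1 gamma(1) + phi_2 gamma(2) + c_0
  (E1) gamma(1) = phi_1 gamma(0) + phi_2 gamma(1) + c_1
  (E2) gamma(2) = phi_1 gamma(1) + phi_2 gamma(0)
From (E1): gamma(1) = A gamma(0) + B with
  A = phi_1 / (1 - phi_2) = 0.265 / 0.97 = 0.273196,   B = c_1 / (1 - phi_2) = 0 / 0.97 = 0.
Insert (E2) into (E0): gamma(0) (1 - phi_2^2) = phi_1 (1 + phi_2) gamma(1) + c_0.
  phi_1 (1 + phi_2) = (0.265)(1.03) = 0.27295,   1 - phi_2^2 = 0.9991.
Replace gamma(1) by A gamma(0) + B and collect gamma(0):
  gamma(0) [0.9991 - (0.27295)(0.273196)] = c_0 = 1
  gamma(0) * 0.924531 = 1
  gamma(0) = 1 / 0.924531 = 1.081629.
  gamma(1) = A gamma(0) = (0.273196)(1.081629) = 0.295497.
Therefore gamma(1) = 0.2955 (to 4 decimal places).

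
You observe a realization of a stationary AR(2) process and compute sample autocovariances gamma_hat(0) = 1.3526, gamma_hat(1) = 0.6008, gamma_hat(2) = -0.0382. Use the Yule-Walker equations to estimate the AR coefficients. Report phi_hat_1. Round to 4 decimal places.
\hat\phi_{1} = 0.5690

The Yule-Walker equations for an AR(p) process read, in matrix form,
  Gamma_p phi = r_p,   with   (Gamma_p)_{ij} = gamma(|i - j|),
                       (r_p)_i = gamma(i),   i,j = 1..p.
Substitute the sample gammas (Toeplitz matrix and right-hand side of size 2):
  Gamma_p = [[1.3526, 0.6008], [0.6008, 1.3526]]
  r_p     = [0.6008, -0.0382]
Written out:
  1.3526 phi_1 + 0.6008 phi_2 = 0.6008
  0.6008 phi_1 + 1.3526 phi_2 = -0.0382
Solve by Cramer's rule:
  det = gamma(0)^2 - gamma(1)^2 = (1.3526)^2 - (0.6008)^2 = 1.82952676 - 0.36096064 = 1.46856612
  phi_hat_1 = [gamma(1) gamma(0) - gamma(1) gamma(2)] / det = [(0.6008)(1.3526) - (0.6008)(-0.0382)] / 1.46856612 = 0.83559264 / 1.46856612 = 0.569
  phi_hat_2 = [gamma(0) gamma(2) - gamma(1)^2] / det = [(1.3526)(-0.0382) - (0.6008)^2] / 1.46856612 = -0.41262996 / 1.46856612 = -0.281
So phi_hat = [0.5690, -0.2810].
Therefore phi_hat_1 = 0.5690.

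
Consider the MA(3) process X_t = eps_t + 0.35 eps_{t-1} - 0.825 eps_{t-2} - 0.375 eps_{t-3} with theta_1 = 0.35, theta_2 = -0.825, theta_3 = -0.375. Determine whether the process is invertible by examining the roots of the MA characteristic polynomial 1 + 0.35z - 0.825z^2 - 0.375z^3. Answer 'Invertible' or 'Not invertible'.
\text{Invertible}

The MA(q) characteristic polynomial is P(z) = 1 + 0.35z - 0.825z^2 - 0.375z^3.
Invertibility requires all roots to lie outside the unit circle, i.e. |z| > 1 for every root.
Degree 3: look for a simple real root z0 first, then factor out (1 - z/z0) and solve the remaining quadratic.
Testing z0 = -2: P(-2) = 1 + (0.35)(-2) + (-0.825)(-2)^2 + (-0.375)(-2)^3
  = 1 + (-0.7) + (-3.3) + (3) = 0.  So z_0 = -2 is a root, |z_0| = 2.
Divide out the factor (1 + 0.5 z) = (1 - z/z0) (since 1/z0 = -0.5):
  P(z) = (1 + 0.5 z)(1 + (-0.15) z + (-0.75) z^2)
  [check: z-coef -0.15 - (-0.5) = 0.35; z^2-coef -0.75 - (-0.5)(-0.15) = -0.825; z^3-coef -(-0.5)(-0.75) = -0.375.]
Remaining roots from the quadratic factor 1 + (-0.15) z + (-0.75) z^2:
  Set 1 + (-0.15) z + (-0.75) z^2 = 0, i.e. a z^2 + b z + c = 0 with a = -0.75, b = -0.15, c = 1.
  Discriminant D = b^2 - 4ac = (-0.15)^2 - 4*(-0.75)*1 = 0.0225 - (-3) = 3.0225.
  D >= 0, so the roots are real: z = (-b +/- sqrt(D)) / (2a) = (0.15 +/- 1.738534) / (-1.5).
    z_1 = (0.15 + 1.738534) / (-1.5) = -1.259,   |z_1| = 1.259.
    z_2 = (0.15 - 1.738534) / (-1.5) = 1.059,   |z_2| = 1.059.
Moduli of all roots: 2.0000, 1.2590, 1.0590.
All moduli strictly greater than 1? Yes.
Verdict: Invertible.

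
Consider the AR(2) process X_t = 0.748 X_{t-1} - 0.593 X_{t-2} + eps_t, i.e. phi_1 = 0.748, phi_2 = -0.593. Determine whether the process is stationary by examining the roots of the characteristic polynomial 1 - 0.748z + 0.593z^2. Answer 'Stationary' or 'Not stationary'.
\text{Stationary}

The AR(p) characteristic polynomial is P(z) = 1 - 0.748z + 0.593z^2.
Stationarity requires all roots to lie outside the unit circle, i.e. |z| > 1 for every root.
Set 1 + (-0.748) z + (0.593) z^2 = 0, i.e. a z^2 + b z + c = 0 with a = 0.593, b = -0.748, c = 1.
Discriminant D = b^2 - 4ac = (-0.748)^2 - 4*(0.593)*1 = 0.559504 - (2.372) = -1.812496.
D < 0, so the roots are the complex-conjugate pair z = (-b +/- i sqrt(-D)) / (2a) = 0.6307 +/- 1.1352i.
For a conjugate pair |z|^2 = z * conj(z) = (product of roots) = c/a = 1/(0.593) = 1.686341, so |z| = sqrt(1.686341) = 1.2986 for both roots.
Moduli of all roots: 1.2986, 1.2986.
All moduli strictly greater than 1? Yes.
Verdict: Stationary.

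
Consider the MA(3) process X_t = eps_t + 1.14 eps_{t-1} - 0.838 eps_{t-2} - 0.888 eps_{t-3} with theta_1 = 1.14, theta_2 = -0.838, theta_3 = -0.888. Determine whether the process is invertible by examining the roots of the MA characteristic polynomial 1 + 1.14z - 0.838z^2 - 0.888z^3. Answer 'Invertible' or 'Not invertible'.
\text{Not invertible}

The MA(q) characteristic polynomial is P(z) = 1 + 1.14z - 0.838z^2 - 0.888z^3.
Invertibility requires all roots to lie outside the unit circle, i.e. |z| > 1 for every root.
Degree 3: look for a simple real root z0 first, then factor out (1 - z/z0) and solve the remaining quadratic.
Testing z0 = -1.25: P(-1.25) = 1 + (1.14)(-1.25) + (-0.838)(-1.25)^2 + (-0.888)(-1.25)^3
  = 1 + (-1.425) + (-1.309375) + (1.734375) = 0.  So z_0 = -1.25 is a root, |z_0| = 1.25.
Divide out the factor (1 + 0.8 z) = (1 - z/z0) (since 1/z0 = -0.8):
  P(z) = (1 + 0.8 z)(1 + (0.34) z + (-1.11) z^2)
  [check: z-coef 0.34 - (-0.8) = 1.14; z^2-coef -1.11 - (-0.8)(0.34) = -0.838; z^3-coef -(-0.8)(-1.11) = -0.888.]
Remaining roots from the quadratic factor 1 + (0.34) z + (-1.11) z^2:
  Set 1 + (0.34) z + (-1.11) z^2 = 0, i.e. a z^2 + b z + c = 0 with a = -1.11, b = 0.34, c = 1.
  Discriminant D = b^2 - 4ac = (0.34)^2 - 4*(-1.11)*1 = 0.1156 - (-4.44) = 4.5556.
  D >= 0, so the roots are real: z = (-b +/- sqrt(D)) / (2a) = (-0.34 +/- 2.134385) / (-2.22).
    z_1 = (-0.34 + 2.134385) / (-2.22) = -0.8083,   |z_1| = 0.8083.
    z_2 = (-0.34 - 2.134385) / (-2.22) = 1.1146,   |z_2| = 1.1146.
Moduli of all roots: 1.2500, 0.8083, 1.1146.
All moduli strictly greater than 1? No.
Verdict: Not invertible.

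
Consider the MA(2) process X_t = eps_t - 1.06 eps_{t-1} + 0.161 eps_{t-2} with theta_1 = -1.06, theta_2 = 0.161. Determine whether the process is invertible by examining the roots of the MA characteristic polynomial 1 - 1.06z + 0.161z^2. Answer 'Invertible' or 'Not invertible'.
\text{Invertible}

The MA(q) characteristic polynomial is P(z) = 1 - 1.06z + 0.161z^2.
Invertibility requires all roots to lie outside the unit circle, i.e. |z| > 1 for every root.
Set 1 + (-1.06) z + (0.161) z^2 = 0, i.e. a z^2 + b z + c = 0 with a = 0.161, b = -1.06, c = 1.
Discriminant D = b^2 - 4ac = (-1.06)^2 - 4*(0.161)*1 = 1.1236 - (0.644) = 0.4796.
D >= 0, so the roots are real: z = (-b +/- sqrt(D)) / (2a) = (1.06 +/- 0.692532) / (0.322).
  z_1 = (1.06 + 0.692532) / (0.322) = 5.4426,   |z_1| = 5.4426.
  z_2 = (1.06 - 0.692532) / (0.322) = 1.1412,   |z_2| = 1.1412.
Moduli of all roots: 5.4426, 1.1412.
All moduli strictly greater than 1? Yes.
Verdict: Invertible.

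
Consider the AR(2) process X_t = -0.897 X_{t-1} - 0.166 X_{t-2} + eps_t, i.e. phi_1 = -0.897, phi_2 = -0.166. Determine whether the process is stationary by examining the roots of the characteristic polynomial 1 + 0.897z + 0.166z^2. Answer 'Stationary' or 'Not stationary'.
\text{Stationary}

The AR(p) characteristic polynomial is P(z) = 1 + 0.897z + 0.166z^2.
Stationarity requires all roots to lie outside the unit circle, i.e. |z| > 1 for every root.
Set 1 + (0.897) z + (0.166) z^2 = 0, i.e. a z^2 + b z + c = 0 with a = 0.166, b = 0.897, c = 1.
Discriminant D = b^2 - 4ac = (0.897)^2 - 4*(0.166)*1 = 0.804609 - (0.664) = 0.140609.
D >= 0, so the roots are real: z = (-b +/- sqrt(D)) / (2a) = (-0.897 +/- 0.374979) / (0.332).
  z_1 = (-0.897 + 0.374979) / (0.332) = -1.5724,   |z_1| = 1.5724.
  z_2 = (-0.897 - 0.374979) / (0.332) = -3.8313,   |z_2| = 3.8313.
Moduli of all roots: 1.5724, 3.8313.
All moduli strictly greater than 1? Yes.
Verdict: Stationary.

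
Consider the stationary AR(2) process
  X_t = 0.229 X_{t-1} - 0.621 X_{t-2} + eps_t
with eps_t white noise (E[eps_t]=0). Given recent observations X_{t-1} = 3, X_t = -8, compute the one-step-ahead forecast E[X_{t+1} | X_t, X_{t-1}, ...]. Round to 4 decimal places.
E[X_{t+1} \mid \mathcal F_t] = -3.6950

For an AR(p) model X_t = c + sum_i phi_i X_{t-i} + eps_t, the
one-step-ahead conditional mean is
  E[X_{t+1} | X_t, ...] = c + sum_i phi_i X_{t+1-i}.
Substitute known values:
  E[X_{t+1} | ...] = (0.229) * (-8) + (-0.621) * (3)
                   = -3.6950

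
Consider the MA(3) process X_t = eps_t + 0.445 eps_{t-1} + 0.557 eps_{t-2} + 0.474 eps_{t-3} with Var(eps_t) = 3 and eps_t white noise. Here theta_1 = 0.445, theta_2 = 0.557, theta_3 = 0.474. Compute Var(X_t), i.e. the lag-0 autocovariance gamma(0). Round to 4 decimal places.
\gamma(0) = 5.1989

For an MA(q) process X_t = eps_t + sum_i theta_i eps_{t-i} with
Var(eps_t) = sigma^2, the variance is
  gamma(0) = sigma^2 * (1 + sum_i theta_i^2).
  sum_i theta_i^2 = (0.445)^2 + (0.557)^2 + (0.474)^2 = 0.198025 + 0.310249 + 0.224676 = 0.73295.
  gamma(0) = 3 * (1 + 0.73295) = 3 * 1.73295 = 5.19885, which rounds to 5.1989.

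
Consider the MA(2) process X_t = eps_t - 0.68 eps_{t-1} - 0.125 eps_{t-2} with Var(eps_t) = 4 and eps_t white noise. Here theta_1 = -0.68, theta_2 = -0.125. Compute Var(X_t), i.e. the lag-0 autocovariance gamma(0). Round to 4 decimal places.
\gamma(0) = 5.9121

For an MA(q) process X_t = eps_t + sum_i theta_i eps_{t-i} with
Var(eps_t) = sigma^2, the variance is
  gamma(0) = sigma^2 * (1 + sum_i theta_i^2).
  sum_i theta_i^2 = (-0.68)^2 + (-0.125)^2 = 0.4624 + 0.015625 = 0.478025.
  gamma(0) = 4 * (1 + 0.478025) = 4 * 1.478025 = 5.9121.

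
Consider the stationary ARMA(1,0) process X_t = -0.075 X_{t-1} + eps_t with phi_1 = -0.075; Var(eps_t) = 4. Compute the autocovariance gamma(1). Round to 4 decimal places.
\gamma(1) = -0.3017

Multiply the model equation by X_{t-k} and take expectations. With theta_0 = psi_0 = 1 and psi_j the MA(infinity) weights, this gives
  gamma(k) - sum_i phi_i gamma(k-i) = c_k,
  c_k = sigma^2 * sum_{j=k..q} theta_j psi_{j-k}   (c_k = 0 for k > q),
using gamma(-m) = gamma(m).
Pure AR (q = 0): c_0 = sigma^2 = 4, c_k = 0 for k >= 1.
Equations for k = 0 and k = 1 (AR order 1):
  gamma(0) = phi_1 gamma(1) + c_0
  gamma(1) = phi_1 gamma(0) + c_1
Substituting the second into the first: gamma(0) (1 - phi_1^2) = c_0 + phi_1 c_1, so
  gamma(0) = c_0 / (1 - phi_1^2) = 4 / (1 - (-0.075)^2) = 4 / 0.994375 = 4.022627.
  gamma(1) = phi_1 gamma(0) = (-0.075)(4.022627) = -0.301697.
Therefore gamma(1) = -0.3017 (to 4 decimal places).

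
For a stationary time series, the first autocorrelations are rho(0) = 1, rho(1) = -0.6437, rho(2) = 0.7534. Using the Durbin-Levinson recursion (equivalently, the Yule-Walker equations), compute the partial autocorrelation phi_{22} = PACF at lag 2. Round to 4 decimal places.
\phi_{22} = 0.5789

The PACF at lag k is phi_{kk}, the last component of the solution
to the Yule-Walker system G_k phi = r_k where
  (G_k)_{ij} = rho(|i - j|), (r_k)_i = rho(i), i,j = 1..k.
Equivalently, Durbin-Levinson gives phi_{kk} iteratively:
  phi_{11} = rho(1)
  phi_{kk} = [rho(k) - sum_{j=1..k-1} phi_{k-1,j} rho(k-j)]
            / [1 - sum_{j=1..k-1} phi_{k-1,j} rho(j)],
  phi_{k,j} = phi_{k-1,j} - phi_{kk} phi_{k-1,k-j},  j = 1..k-1.
Step k = 1:
  phi_11 = rho(1) = -0.6437.
Step k = 2:
  phi_22 = [rho(2) - phi_11 rho(1)] / [1 - phi_11 rho(1)] = [0.7534 - (-0.6437)(-0.6437)] / [1 - (-0.6437)(-0.6437)]
         = 0.33905031 / 0.58565031 = 0.5789.
Therefore phi_{22} = 0.5789.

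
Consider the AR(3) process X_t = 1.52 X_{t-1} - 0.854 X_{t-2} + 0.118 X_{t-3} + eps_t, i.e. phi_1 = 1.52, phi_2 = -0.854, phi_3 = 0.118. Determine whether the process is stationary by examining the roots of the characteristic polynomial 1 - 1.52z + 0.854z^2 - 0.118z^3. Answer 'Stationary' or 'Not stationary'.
\text{Stationary}

The AR(p) characteristic polynomial is P(z) = 1 - 1.52z + 0.854z^2 - 0.118z^3.
Stationarity requires all roots to lie outside the unit circle, i.e. |z| > 1 for every root.
Degree 3: look for a simple real root z0 first, then factor out (1 - z/z0) and solve the remaining quadratic.
Testing z0 = 5: P(5) = 1 + (-1.52)(5) + (0.854)(5)^2 + (-0.118)(5)^3
  = 1 + (-7.6) + (21.35) + (-14.75) = 0.  So z_0 = 5 is a root, |z_0| = 5.
Divide out the factor (1 - 0.2 z) = (1 - z/z0) (since 1/z0 = 0.2):
  P(z) = (1 - 0.2 z)(1 + (-1.32) z + (0.59) z^2)
  [check: z-coef -1.32 - (0.2) = -1.52; z^2-coef 0.59 - (0.2)(-1.32) = 0.854; z^3-coef -(0.2)(0.59) = -0.118.]
Remaining roots from the quadratic factor 1 + (-1.32) z + (0.59) z^2:
  Set 1 + (-1.32) z + (0.59) z^2 = 0, i.e. a z^2 + b z + c = 0 with a = 0.59, b = -1.32, c = 1.
  Discriminant D = b^2 - 4ac = (-1.32)^2 - 4*(0.59)*1 = 1.7424 - (2.36) = -0.6176.
  D < 0, so the roots are the complex-conjugate pair z = (-b +/- i sqrt(-D)) / (2a) = 1.1186 +/- 0.666i.
  For a conjugate pair |z|^2 = z * conj(z) = (product of roots) = c/a = 1/(0.59) = 1.694915, so |z| = sqrt(1.694915) = 1.3019 for both roots.
Moduli of all roots: 5.0000, 1.3019, 1.3019.
All moduli strictly greater than 1? Yes.
Verdict: Stationary.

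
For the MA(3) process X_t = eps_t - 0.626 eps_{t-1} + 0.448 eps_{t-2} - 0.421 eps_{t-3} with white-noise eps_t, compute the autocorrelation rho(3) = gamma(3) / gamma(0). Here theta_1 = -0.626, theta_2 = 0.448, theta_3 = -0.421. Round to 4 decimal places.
\rho(3) = -0.2379

For an MA(q) process with theta_0 = 1, the autocovariance is
  gamma(k) = sigma^2 * sum_{i=0..q-k} theta_i * theta_{i+k},
and rho(k) = gamma(k) / gamma(0). Sigma^2 cancels.
  numerator   = (1)*(-0.421) = -0.421.
  denominator = (1)^2 + (-0.626)^2 + (0.448)^2 + (-0.421)^2 = 1.769821.
  rho(3) = -0.421 / 1.769821 = -0.2379.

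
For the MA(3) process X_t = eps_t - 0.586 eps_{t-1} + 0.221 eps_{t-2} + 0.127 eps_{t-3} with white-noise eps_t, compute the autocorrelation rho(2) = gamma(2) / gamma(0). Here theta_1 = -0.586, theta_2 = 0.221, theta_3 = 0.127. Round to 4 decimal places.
\rho(2) = 0.1041

For an MA(q) process with theta_0 = 1, the autocovariance is
  gamma(k) = sigma^2 * sum_{i=0..q-k} theta_i * theta_{i+k},
and rho(k) = gamma(k) / gamma(0). Sigma^2 cancels.
  numerator   = (1)*(0.221) + (-0.586)*(0.127) = 0.146578.
  denominator = (1)^2 + (-0.586)^2 + (0.221)^2 + (0.127)^2 = 1.408366.
  rho(2) = 0.146578 / 1.408366 = 0.1041.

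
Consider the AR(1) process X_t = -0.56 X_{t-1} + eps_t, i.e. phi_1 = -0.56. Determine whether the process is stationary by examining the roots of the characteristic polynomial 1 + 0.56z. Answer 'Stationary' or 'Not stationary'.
\text{Stationary}

The AR(p) characteristic polynomial is P(z) = 1 + 0.56z.
Stationarity requires all roots to lie outside the unit circle, i.e. |z| > 1 for every root.
This is linear in z: 1 + (0.56) z = 0  =>  z = -1/(0.56) = -1.785714,  |z| = 1.785714.
Moduli of all roots: 1.7857.
All moduli strictly greater than 1? Yes.
Verdict: Stationary.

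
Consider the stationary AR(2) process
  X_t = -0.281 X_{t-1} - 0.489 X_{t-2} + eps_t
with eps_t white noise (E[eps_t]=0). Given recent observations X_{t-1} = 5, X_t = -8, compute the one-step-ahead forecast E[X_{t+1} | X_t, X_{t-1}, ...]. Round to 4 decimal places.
E[X_{t+1} \mid \mathcal F_t] = -0.1970

For an AR(p) model X_t = c + sum_i phi_i X_{t-i} + eps_t, the
one-step-ahead conditional mean is
  E[X_{t+1} | X_t, ...] = c + sum_i phi_i X_{t+1-i}.
Substitute known values:
  E[X_{t+1} | ...] = (-0.281) * (-8) + (-0.489) * (5)
                   = -0.1970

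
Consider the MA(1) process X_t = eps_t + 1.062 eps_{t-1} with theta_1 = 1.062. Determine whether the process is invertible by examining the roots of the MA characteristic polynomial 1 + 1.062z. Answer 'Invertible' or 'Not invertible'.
\text{Not invertible}

The MA(q) characteristic polynomial is P(z) = 1 + 1.062z.
Invertibility requires all roots to lie outside the unit circle, i.e. |z| > 1 for every root.
This is linear in z: 1 + (1.062) z = 0  =>  z = -1/(1.062) = -0.94162,  |z| = 0.94162.
Moduli of all roots: 0.9416.
All moduli strictly greater than 1? No.
Verdict: Not invertible.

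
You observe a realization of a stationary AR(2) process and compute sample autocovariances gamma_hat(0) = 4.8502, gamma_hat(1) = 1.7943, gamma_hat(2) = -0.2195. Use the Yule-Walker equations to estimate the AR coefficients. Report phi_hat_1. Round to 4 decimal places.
\hat\phi_{1} = 0.4480

The Yule-Walker equations for an AR(p) process read, in matrix form,
  Gamma_p phi = r_p,   with   (Gamma_p)_{ij} = gamma(|i - j|),
                       (r_p)_i = gamma(i),   i,j = 1..p.
Substitute the sample gammas (Toeplitz matrix and right-hand side of size 2):
  Gamma_p = [[4.8502, 1.7943], [1.7943, 4.8502]]
  r_p     = [1.7943, -0.2195]
Written out:
  4.8502 phi_1 + 1.7943 phi_2 = 1.7943
  1.7943 phi_1 + 4.8502 phi_2 = -0.2195
Solve by Cramer's rule:
  det = gamma(0)^2 - gamma(1)^2 = (4.8502)^2 - (1.7943)^2 = 23.52444004 - 3.21951249 = 20.30492755
  phi_hat_1 = [gamma(1) gamma(0) - gamma(1) gamma(2)] / det = [(1.7943)(4.8502) - (1.7943)(-0.2195)] / 20.30492755 = 9.09656271 / 20.30492755 = 0.448
  phi_hat_2 = [gamma(0) gamma(2) - gamma(1)^2] / det = [(4.8502)(-0.2195) - (1.7943)^2] / 20.30492755 = -4.28413139 / 20.30492755 = -0.211
So phi_hat = [0.4480, -0.2110].
Therefore phi_hat_1 = 0.4480.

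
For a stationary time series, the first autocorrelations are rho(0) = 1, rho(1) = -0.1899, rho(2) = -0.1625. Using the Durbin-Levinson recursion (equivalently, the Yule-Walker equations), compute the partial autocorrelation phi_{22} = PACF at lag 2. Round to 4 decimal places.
\phi_{22} = -0.2060

The PACF at lag k is phi_{kk}, the last component of the solution
to the Yule-Walker system G_k phi = r_k where
  (G_k)_{ij} = rho(|i - j|), (r_k)_i = rho(i), i,j = 1..k.
Equivalently, Durbin-Levinson gives phi_{kk} iteratively:
  phi_{11} = rho(1)
  phi_{kk} = [rho(k) - sum_{j=1..k-1} phi_{k-1,j} rho(k-j)]
            / [1 - sum_{j=1..k-1} phi_{k-1,j} rho(j)],
  phi_{k,j} = phi_{k-1,j} - phi_{kk} phi_{k-1,k-j},  j = 1..k-1.
Step k = 1:
  phi_11 = rho(1) = -0.1899.
Step k = 2:
  phi_22 = [rho(2) - phi_11 rho(1)] / [1 - phi_11 rho(1)] = [-0.1625 - (-0.1899)(-0.1899)] / [1 - (-0.1899)(-0.1899)]
         = -0.19856201 / 0.96393799 = -0.206.
Therefore phi_{22} = -0.2060.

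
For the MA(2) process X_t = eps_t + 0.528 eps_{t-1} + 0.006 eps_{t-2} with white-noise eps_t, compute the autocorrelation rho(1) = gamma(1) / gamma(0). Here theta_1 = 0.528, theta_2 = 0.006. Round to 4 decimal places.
\rho(1) = 0.4154

For an MA(q) process with theta_0 = 1, the autocovariance is
  gamma(k) = sigma^2 * sum_{i=0..q-k} theta_i * theta_{i+k},
and rho(k) = gamma(k) / gamma(0). Sigma^2 cancels.
  numerator   = (1)*(0.528) + (0.528)*(0.006) = 0.531168.
  denominator = (1)^2 + (0.528)^2 + (0.006)^2 = 1.27882.
  rho(1) = 0.531168 / 1.27882 = 0.4154.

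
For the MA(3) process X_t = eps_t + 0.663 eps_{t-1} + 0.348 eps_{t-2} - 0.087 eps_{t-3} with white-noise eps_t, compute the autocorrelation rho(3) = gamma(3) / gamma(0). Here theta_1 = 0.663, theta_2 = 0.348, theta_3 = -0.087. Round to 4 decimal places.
\rho(3) = -0.0555

For an MA(q) process with theta_0 = 1, the autocovariance is
  gamma(k) = sigma^2 * sum_{i=0..q-k} theta_i * theta_{i+k},
and rho(k) = gamma(k) / gamma(0). Sigma^2 cancels.
  numerator   = (1)*(-0.087) = -0.087.
  denominator = (1)^2 + (0.663)^2 + (0.348)^2 + (-0.087)^2 = 1.568242.
  rho(3) = -0.087 / 1.568242 = -0.0555.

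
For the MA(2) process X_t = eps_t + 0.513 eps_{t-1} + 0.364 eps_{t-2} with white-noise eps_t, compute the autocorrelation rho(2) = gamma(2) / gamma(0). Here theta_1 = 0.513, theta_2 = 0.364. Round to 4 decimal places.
\rho(2) = 0.2608

For an MA(q) process with theta_0 = 1, the autocovariance is
  gamma(k) = sigma^2 * sum_{i=0..q-k} theta_i * theta_{i+k},
and rho(k) = gamma(k) / gamma(0). Sigma^2 cancels.
  numerator   = (1)*(0.364) = 0.364.
  denominator = (1)^2 + (0.513)^2 + (0.364)^2 = 1.395665.
  rho(2) = 0.364 / 1.395665 = 0.2608.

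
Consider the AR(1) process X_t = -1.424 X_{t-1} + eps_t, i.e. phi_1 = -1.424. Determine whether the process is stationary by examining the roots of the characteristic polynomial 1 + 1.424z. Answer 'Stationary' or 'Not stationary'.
\text{Not stationary}

The AR(p) characteristic polynomial is P(z) = 1 + 1.424z.
Stationarity requires all roots to lie outside the unit circle, i.e. |z| > 1 for every root.
This is linear in z: 1 + (1.424) z = 0  =>  z = -1/(1.424) = -0.702247,  |z| = 0.702247.
Moduli of all roots: 0.7022.
All moduli strictly greater than 1? No.
Verdict: Not stationary.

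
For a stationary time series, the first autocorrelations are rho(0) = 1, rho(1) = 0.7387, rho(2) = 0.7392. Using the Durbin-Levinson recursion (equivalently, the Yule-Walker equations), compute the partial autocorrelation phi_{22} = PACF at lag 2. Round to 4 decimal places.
\phi_{22} = 0.4260

The PACF at lag k is phi_{kk}, the last component of the solution
to the Yule-Walker system G_k phi = r_k where
  (G_k)_{ij} = rho(|i - j|), (r_k)_i = rho(i), i,j = 1..k.
Equivalently, Durbin-Levinson gives phi_{kk} iteratively:
  phi_{11} = rho(1)
  phi_{kk} = [rho(k) - sum_{j=1..k-1} phi_{k-1,j} rho(k-j)]
            / [1 - sum_{j=1..k-1} phi_{k-1,j} rho(j)],
  phi_{k,j} = phi_{k-1,j} - phi_{kk} phi_{k-1,k-j},  j = 1..k-1.
Step k = 1:
  phi_11 = rho(1) = 0.7387.
Step k = 2:
  phi_22 = [rho(2) - phi_11 rho(1)] / [1 - phi_11 rho(1)] = [0.7392 - (0.7387)(0.7387)] / [1 - (0.7387)(0.7387)]
         = 0.19352231 / 0.45432231 = 0.426.
Therefore phi_{22} = 0.4260.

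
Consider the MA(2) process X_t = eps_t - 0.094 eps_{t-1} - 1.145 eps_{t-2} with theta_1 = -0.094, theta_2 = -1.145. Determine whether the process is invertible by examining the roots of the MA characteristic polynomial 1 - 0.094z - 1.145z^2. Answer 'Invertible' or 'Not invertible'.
\text{Not invertible}

The MA(q) characteristic polynomial is P(z) = 1 - 0.094z - 1.145z^2.
Invertibility requires all roots to lie outside the unit circle, i.e. |z| > 1 for every root.
Set 1 + (-0.094) z + (-1.145) z^2 = 0, i.e. a z^2 + b z + c = 0 with a = -1.145, b = -0.094, c = 1.
Discriminant D = b^2 - 4ac = (-0.094)^2 - 4*(-1.145)*1 = 0.008836 - (-4.58) = 4.588836.
D >= 0, so the roots are real: z = (-b +/- sqrt(D)) / (2a) = (0.094 +/- 2.142157) / (-2.29).
  z_1 = (0.094 + 2.142157) / (-2.29) = -0.9765,   |z_1| = 0.9765.
  z_2 = (0.094 - 2.142157) / (-2.29) = 0.8944,   |z_2| = 0.8944.
Moduli of all roots: 0.9765, 0.8944.
All moduli strictly greater than 1? No.
Verdict: Not invertible.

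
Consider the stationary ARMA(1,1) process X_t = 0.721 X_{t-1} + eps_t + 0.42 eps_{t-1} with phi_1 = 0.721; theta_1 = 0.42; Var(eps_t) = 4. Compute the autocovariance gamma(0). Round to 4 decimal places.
\gamma(0) = 14.8454

Multiply the model equation by X_{t-k} and take expectations. With theta_0 = psi_0 = 1 and psi_j the MA(infinity) weights, this gives
  gamma(k) - sum_i phi_i gamma(k-i) = c_k,
  c_k = sigma^2 * sum_{j=k..q} theta_j psi_{j-k}   (c_k = 0 for k > q),
using gamma(-m) = gamma(m).
psi-weights needed (psi_j = theta_j + sum_i phi_i psi_{j-i}):
  psi_1 = theta_1 + phi_1 = 0.42 + (0.721) = 1.141
Right-hand sides:
  c_0 = sigma^2 (1 + theta_1 psi_1) = 4 * (1 + (0.42)(1.141)) = 4 * 1.47922 = 5.91688
  c_1 = sigma^2 theta_1 = 4 * (0.42) = 1.68
  c_2 = 0
Equations for k = 0 and k = 1 (AR order 1):
  gamma(0) = phi_1 gamma(1) + c_0
  gamma(1) = phi_1 gamma(0) + c_1
Substituting the second into the first: gamma(0) (1 - phi_1^2) = c_0 + phi_1 c_1, so
  gamma(0) = (c_0 + phi_1 c_1) / (1 - phi_1^2) = (5.91688 + (0.721)(1.68)) / (1 - (0.721)^2) = 7.12816 / 0.480159 = 14.845416.
Therefore gamma(0) = 14.8454 (to 4 decimal places).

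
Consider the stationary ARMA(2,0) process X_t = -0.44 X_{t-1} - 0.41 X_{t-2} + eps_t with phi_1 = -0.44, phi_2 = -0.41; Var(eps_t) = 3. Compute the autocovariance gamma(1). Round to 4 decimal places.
\gamma(1) = -1.2467

Multiply the model equation by X_{t-k} and take expectations. With theta_0 = psi_0 = 1 and psi_j the MA(infinity) weights, this gives
  gamma(k) - sum_i phi_i gamma(k-i) = c_k,
  c_k = sigma^2 * sum_{j=k..q} theta_j psi_{j-k}   (c_k = 0 for k > q),
using gamma(-m) = gamma(m).
Pure AR (q = 0): c_0 = sigma^2 = 3, c_k = 0 for k >= 1.
Equations for k = 0, 1, 2 (AR order 2, c_2 = 0):
  (E0) gamma(0) = phi_1 gamma(1) + phi_2 gamma(2) + c_0
  (E1) gamma(1) = phi_1 gamma(0) + phi_2 gamma(1) + c_1
  (E2) gamma(2) = phi_1 gamma(1) + phi_2 gamma(0)
From (E1): gamma(1) = A gamma(0) + B with
  A = phi_1 / (1 - phi_2) = -0.44 / 1.41 = -0.312057,   B = c_1 / (1 - phi_2) = 0 / 1.41 = 0.
Insert (E2) into (E0): gamma(0) (1 - phi_2^2) = phi_1 (1 + phi_2) gamma(1) + c_0.
  phi_1 (1 + phi_2) = (-0.44)(0.59) = -0.2596,   1 - phi_2^2 = 0.8319.
Replace gamma(1) by A gamma(0) + B and collect gamma(0):
  gamma(0) [0.8319 - (-0.2596)(-0.312057)] = c_0 = 3
  gamma(0) * 0.75089 = 3
  gamma(0) = 3 / 0.75089 = 3.995259.
  gamma(1) = A gamma(0) = (-0.312057)(3.995259) = -1.246747.
Therefore gamma(1) = -1.2467 (to 4 decimal places).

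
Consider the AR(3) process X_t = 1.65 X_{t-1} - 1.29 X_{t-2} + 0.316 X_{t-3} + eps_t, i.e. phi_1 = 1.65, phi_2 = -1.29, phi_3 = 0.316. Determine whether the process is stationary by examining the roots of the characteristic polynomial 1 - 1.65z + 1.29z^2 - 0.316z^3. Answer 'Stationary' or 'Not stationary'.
\text{Stationary}

The AR(p) characteristic polynomial is P(z) = 1 - 1.65z + 1.29z^2 - 0.316z^3.
Stationarity requires all roots to lie outside the unit circle, i.e. |z| > 1 for every root.
Degree 3: look for a simple real root z0 first, then factor out (1 - z/z0) and solve the remaining quadratic.
Testing z0 = 2.5: P(2.5) = 1 + (-1.65)(2.5) + (1.29)(2.5)^2 + (-0.316)(2.5)^3
  = 1 + (-4.125) + (8.0625) + (-4.9375) = 0.  So z_0 = 2.5 is a root, |z_0| = 2.5.
Divide out the factor (1 - 0.4 z) = (1 - z/z0) (since 1/z0 = 0.4):
  P(z) = (1 - 0.4 z)(1 + (-1.25) z + (0.79) z^2)
  [check: z-coef -1.25 - (0.4) = -1.65; z^2-coef 0.79 - (0.4)(-1.25) = 1.29; z^3-coef -(0.4)(0.79) = -0.316.]
Remaining roots from the quadratic factor 1 + (-1.25) z + (0.79) z^2:
  Set 1 + (-1.25) z + (0.79) z^2 = 0, i.e. a z^2 + b z + c = 0 with a = 0.79, b = -1.25, c = 1.
  Discriminant D = b^2 - 4ac = (-1.25)^2 - 4*(0.79)*1 = 1.5625 - (3.16) = -1.5975.
  D < 0, so the roots are the complex-conjugate pair z = (-b +/- i sqrt(-D)) / (2a) = 0.7911 +/- 0.8i.
  For a conjugate pair |z|^2 = z * conj(z) = (product of roots) = c/a = 1/(0.79) = 1.265823, so |z| = sqrt(1.265823) = 1.1251 for both roots.
Moduli of all roots: 2.5000, 1.1251, 1.1251.
All moduli strictly greater than 1? Yes.
Verdict: Stationary.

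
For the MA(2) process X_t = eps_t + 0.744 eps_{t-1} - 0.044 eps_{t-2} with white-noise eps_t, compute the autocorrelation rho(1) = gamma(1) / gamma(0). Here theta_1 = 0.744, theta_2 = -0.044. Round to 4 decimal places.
\rho(1) = 0.4573

For an MA(q) process with theta_0 = 1, the autocovariance is
  gamma(k) = sigma^2 * sum_{i=0..q-k} theta_i * theta_{i+k},
and rho(k) = gamma(k) / gamma(0). Sigma^2 cancels.
  numerator   = (1)*(0.744) + (0.744)*(-0.044) = 0.711264.
  denominator = (1)^2 + (0.744)^2 + (-0.044)^2 = 1.555472.
  rho(1) = 0.711264 / 1.555472 = 0.4573.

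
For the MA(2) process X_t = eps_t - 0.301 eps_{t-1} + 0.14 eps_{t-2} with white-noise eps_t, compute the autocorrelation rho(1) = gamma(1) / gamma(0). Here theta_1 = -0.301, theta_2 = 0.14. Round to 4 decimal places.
\rho(1) = -0.3091

For an MA(q) process with theta_0 = 1, the autocovariance is
  gamma(k) = sigma^2 * sum_{i=0..q-k} theta_i * theta_{i+k},
and rho(k) = gamma(k) / gamma(0). Sigma^2 cancels.
  numerator   = (1)*(-0.301) + (-0.301)*(0.14) = -0.34314.
  denominator = (1)^2 + (-0.301)^2 + (0.14)^2 = 1.110201.
  rho(1) = -0.34314 / 1.110201 = -0.3091.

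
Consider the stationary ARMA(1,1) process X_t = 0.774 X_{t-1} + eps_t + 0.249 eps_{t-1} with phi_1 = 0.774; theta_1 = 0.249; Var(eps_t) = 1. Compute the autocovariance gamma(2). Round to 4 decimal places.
\gamma(2) = 2.3556

Multiply the model equation by X_{t-k} and take expectations. With theta_0 = psi_0 = 1 and psi_j the MA(infinity) weights, this gives
  gamma(k) - sum_i phi_i gamma(k-i) = c_k,
  c_k = sigma^2 * sum_{j=k..q} theta_j psi_{j-k}   (c_k = 0 for k > q),
using gamma(-m) = gamma(m).
psi-weights needed (psi_j = theta_j + sum_i phi_i psi_{j-i}):
  psi_1 = theta_1 + phi_1 = 0.249 + (0.774) = 1.023
Right-hand sides:
  c_0 = sigma^2 (1 + theta_1 psi_1) = 1 * (1 + (0.249)(1.023)) = 1 * 1.254727 = 1.254727
  c_1 = sigma^2 theta_1 = 1 * (0.249) = 0.249
  c_2 = 0
Equations for k = 0 and k = 1 (AR order 1):
  gamma(0) = phi_1 gamma(1) + c_0
  gamma(1) = phi_1 gamma(0) + c_1
Substituting the second into the first: gamma(0) (1 - phi_1^2) = c_0 + phi_1 c_1, so
  gamma(0) = (c_0 + phi_1 c_1) / (1 - phi_1^2) = (1.254727 + (0.774)(0.249)) / (1 - (0.774)^2) = 1.447453 / 0.400924 = 3.610293.
  gamma(1) = phi_1 gamma(0) + c_1 = (0.774)(3.610293) + (0.249) = 3.043367.
For k = 2 (> q): gamma(2) = phi_1 gamma(1) = (0.774)(3.043367) = 2.355566.
Therefore gamma(2) = 2.3556 (to 4 decimal places).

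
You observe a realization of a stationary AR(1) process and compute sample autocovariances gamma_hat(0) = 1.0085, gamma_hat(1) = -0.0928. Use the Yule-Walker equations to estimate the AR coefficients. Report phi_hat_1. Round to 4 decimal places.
\hat\phi_{1} = -0.0920

The Yule-Walker equations for an AR(p) process read, in matrix form,
  Gamma_p phi = r_p,   with   (Gamma_p)_{ij} = gamma(|i - j|),
                       (r_p)_i = gamma(i),   i,j = 1..p.
Substitute the sample gammas (Toeplitz matrix and right-hand side of size 1):
  Gamma_p = [[1.0085]]
  r_p     = [-0.0928]
With p = 1 this is the single equation gamma(0) phi_1 = gamma(1):
  phi_hat_1 = gamma(1) / gamma(0) = -0.0928 / 1.0085 = -0.0920.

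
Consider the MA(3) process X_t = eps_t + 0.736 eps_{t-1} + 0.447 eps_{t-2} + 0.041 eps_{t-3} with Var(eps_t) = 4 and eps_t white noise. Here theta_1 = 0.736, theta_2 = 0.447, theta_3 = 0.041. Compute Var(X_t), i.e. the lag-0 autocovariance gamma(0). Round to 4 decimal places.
\gamma(0) = 6.9727

For an MA(q) process X_t = eps_t + sum_i theta_i eps_{t-i} with
Var(eps_t) = sigma^2, the variance is
  gamma(0) = sigma^2 * (1 + sum_i theta_i^2).
  sum_i theta_i^2 = (0.736)^2 + (0.447)^2 + (0.041)^2 = 0.541696 + 0.199809 + 0.001681 = 0.743186.
  gamma(0) = 4 * (1 + 0.743186) = 4 * 1.743186 = 6.972744, which rounds to 6.9727.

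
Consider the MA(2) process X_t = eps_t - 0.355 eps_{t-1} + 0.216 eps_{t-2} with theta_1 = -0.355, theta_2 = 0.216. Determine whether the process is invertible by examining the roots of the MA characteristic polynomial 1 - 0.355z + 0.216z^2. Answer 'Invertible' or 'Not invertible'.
\text{Invertible}

The MA(q) characteristic polynomial is P(z) = 1 - 0.355z + 0.216z^2.
Invertibility requires all roots to lie outside the unit circle, i.e. |z| > 1 for every root.
Set 1 + (-0.355) z + (0.216) z^2 = 0, i.e. a z^2 + b z + c = 0 with a = 0.216, b = -0.355, c = 1.
Discriminant D = b^2 - 4ac = (-0.355)^2 - 4*(0.216)*1 = 0.126025 - (0.864) = -0.737975.
D < 0, so the roots are the complex-conjugate pair z = (-b +/- i sqrt(-D)) / (2a) = 0.8218 +/- 1.9886i.
For a conjugate pair |z|^2 = z * conj(z) = (product of roots) = c/a = 1/(0.216) = 4.62963, so |z| = sqrt(4.62963) = 2.1517 for both roots.
Moduli of all roots: 2.1517, 2.1517.
All moduli strictly greater than 1? Yes.
Verdict: Invertible.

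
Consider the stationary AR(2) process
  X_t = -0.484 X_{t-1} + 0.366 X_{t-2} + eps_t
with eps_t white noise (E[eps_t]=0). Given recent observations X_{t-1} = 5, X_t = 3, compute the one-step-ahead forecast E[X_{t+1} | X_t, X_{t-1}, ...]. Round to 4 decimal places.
E[X_{t+1} \mid \mathcal F_t] = 0.3780

For an AR(p) model X_t = c + sum_i phi_i X_{t-i} + eps_t, the
one-step-ahead conditional mean is
  E[X_{t+1} | X_t, ...] = c + sum_i phi_i X_{t+1-i}.
Substitute known values:
  E[X_{t+1} | ...] = (-0.484) * (3) + (0.366) * (5)
                   = 0.3780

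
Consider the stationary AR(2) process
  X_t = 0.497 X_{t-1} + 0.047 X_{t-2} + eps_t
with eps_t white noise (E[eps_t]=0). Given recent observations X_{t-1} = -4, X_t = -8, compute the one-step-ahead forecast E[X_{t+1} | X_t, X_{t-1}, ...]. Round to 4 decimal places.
E[X_{t+1} \mid \mathcal F_t] = -4.1640

For an AR(p) model X_t = c + sum_i phi_i X_{t-i} + eps_t, the
one-step-ahead conditional mean is
  E[X_{t+1} | X_t, ...] = c + sum_i phi_i X_{t+1-i}.
Substitute known values:
  E[X_{t+1} | ...] = (0.497) * (-8) + (0.047) * (-4)
                   = -4.1640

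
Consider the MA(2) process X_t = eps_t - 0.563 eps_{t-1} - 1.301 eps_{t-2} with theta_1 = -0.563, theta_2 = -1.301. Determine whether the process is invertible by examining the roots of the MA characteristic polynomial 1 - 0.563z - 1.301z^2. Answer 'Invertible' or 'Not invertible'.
\text{Not invertible}

The MA(q) characteristic polynomial is P(z) = 1 - 0.563z - 1.301z^2.
Invertibility requires all roots to lie outside the unit circle, i.e. |z| > 1 for every root.
Set 1 + (-0.563) z + (-1.301) z^2 = 0, i.e. a z^2 + b z + c = 0 with a = -1.301, b = -0.563, c = 1.
Discriminant D = b^2 - 4ac = (-0.563)^2 - 4*(-1.301)*1 = 0.316969 - (-5.204) = 5.520969.
D >= 0, so the roots are real: z = (-b +/- sqrt(D)) / (2a) = (0.563 +/- 2.349674) / (-2.602).
  z_1 = (0.563 + 2.349674) / (-2.602) = -1.1194,   |z_1| = 1.1194.
  z_2 = (0.563 - 2.349674) / (-2.602) = 0.6867,   |z_2| = 0.6867.
Moduli of all roots: 1.1194, 0.6867.
All moduli strictly greater than 1? No.
Verdict: Not invertible.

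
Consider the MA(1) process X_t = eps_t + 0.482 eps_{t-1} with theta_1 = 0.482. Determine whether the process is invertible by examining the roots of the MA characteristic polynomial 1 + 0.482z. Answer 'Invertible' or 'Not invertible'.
\text{Invertible}

The MA(q) characteristic polynomial is P(z) = 1 + 0.482z.
Invertibility requires all roots to lie outside the unit circle, i.e. |z| > 1 for every root.
This is linear in z: 1 + (0.482) z = 0  =>  z = -1/(0.482) = -2.074689,  |z| = 2.074689.
Moduli of all roots: 2.0747.
All moduli strictly greater than 1? Yes.
Verdict: Invertible.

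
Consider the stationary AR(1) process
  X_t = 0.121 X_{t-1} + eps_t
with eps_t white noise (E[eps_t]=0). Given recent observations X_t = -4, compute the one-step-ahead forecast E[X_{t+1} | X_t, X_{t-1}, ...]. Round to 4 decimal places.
E[X_{t+1} \mid \mathcal F_t] = -0.4840

For an AR(p) model X_t = c + sum_i phi_i X_{t-i} + eps_t, the
one-step-ahead conditional mean is
  E[X_{t+1} | X_t, ...] = c + sum_i phi_i X_{t+1-i}.
Substitute known values:
  E[X_{t+1} | ...] = (0.121) * (-4)
                   = -0.4840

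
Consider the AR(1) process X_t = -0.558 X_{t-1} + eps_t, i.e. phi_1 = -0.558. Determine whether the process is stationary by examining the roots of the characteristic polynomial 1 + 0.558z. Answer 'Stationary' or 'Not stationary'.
\text{Stationary}

The AR(p) characteristic polynomial is P(z) = 1 + 0.558z.
Stationarity requires all roots to lie outside the unit circle, i.e. |z| > 1 for every root.
This is linear in z: 1 + (0.558) z = 0  =>  z = -1/(0.558) = -1.792115,  |z| = 1.792115.
Moduli of all roots: 1.7921.
All moduli strictly greater than 1? Yes.
Verdict: Stationary.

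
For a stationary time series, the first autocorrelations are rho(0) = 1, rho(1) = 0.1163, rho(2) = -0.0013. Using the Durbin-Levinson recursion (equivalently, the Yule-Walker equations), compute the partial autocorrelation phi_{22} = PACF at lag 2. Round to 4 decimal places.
\phi_{22} = -0.0150

The PACF at lag k is phi_{kk}, the last component of the solution
to the Yule-Walker system G_k phi = r_k where
  (G_k)_{ij} = rho(|i - j|), (r_k)_i = rho(i), i,j = 1..k.
Equivalently, Durbin-Levinson gives phi_{kk} iteratively:
  phi_{11} = rho(1)
  phi_{kk} = [rho(k) - sum_{j=1..k-1} phi_{k-1,j} rho(k-j)]
            / [1 - sum_{j=1..k-1} phi_{k-1,j} rho(j)],
  phi_{k,j} = phi_{k-1,j} - phi_{kk} phi_{k-1,k-j},  j = 1..k-1.
Step k = 1:
  phi_11 = rho(1) = 0.1163.
Step k = 2:
  phi_22 = [rho(2) - phi_11 rho(1)] / [1 - phi_11 rho(1)] = [-0.0013 - (0.1163)(0.1163)] / [1 - (0.1163)(0.1163)]
         = -0.01482569 / 0.98647431 = -0.015.
Therefore phi_{22} = -0.0150.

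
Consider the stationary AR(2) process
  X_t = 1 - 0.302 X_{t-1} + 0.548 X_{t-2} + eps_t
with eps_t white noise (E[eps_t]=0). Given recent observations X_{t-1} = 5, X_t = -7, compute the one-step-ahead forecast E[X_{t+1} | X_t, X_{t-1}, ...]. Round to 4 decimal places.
E[X_{t+1} \mid \mathcal F_t] = 5.8540

For an AR(p) model X_t = c + sum_i phi_i X_{t-i} + eps_t, the
one-step-ahead conditional mean is
  E[X_{t+1} | X_t, ...] = c + sum_i phi_i X_{t+1-i}.
Substitute known values:
  E[X_{t+1} | ...] = 1 + (-0.302) * (-7) + (0.548) * (5)
                   = 5.8540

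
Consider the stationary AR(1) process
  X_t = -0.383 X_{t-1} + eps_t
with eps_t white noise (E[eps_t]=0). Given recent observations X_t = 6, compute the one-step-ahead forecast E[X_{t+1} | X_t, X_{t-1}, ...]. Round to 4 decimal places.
E[X_{t+1} \mid \mathcal F_t] = -2.2980

For an AR(p) model X_t = c + sum_i phi_i X_{t-i} + eps_t, the
one-step-ahead conditional mean is
  E[X_{t+1} | X_t, ...] = c + sum_i phi_i X_{t+1-i}.
Substitute known values:
  E[X_{t+1} | ...] = (-0.383) * (6)
                   = -2.2980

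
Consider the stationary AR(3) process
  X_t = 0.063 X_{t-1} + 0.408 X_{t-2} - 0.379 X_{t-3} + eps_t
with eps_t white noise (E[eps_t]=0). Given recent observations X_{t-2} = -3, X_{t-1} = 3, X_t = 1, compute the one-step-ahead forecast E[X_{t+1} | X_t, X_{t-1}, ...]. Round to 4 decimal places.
E[X_{t+1} \mid \mathcal F_t] = 2.4240

For an AR(p) model X_t = c + sum_i phi_i X_{t-i} + eps_t, the
one-step-ahead conditional mean is
  E[X_{t+1} | X_t, ...] = c + sum_i phi_i X_{t+1-i}.
Substitute known values:
  E[X_{t+1} | ...] = (0.063) * (1) + (0.408) * (3) + (-0.379) * (-3)
                   = 2.4240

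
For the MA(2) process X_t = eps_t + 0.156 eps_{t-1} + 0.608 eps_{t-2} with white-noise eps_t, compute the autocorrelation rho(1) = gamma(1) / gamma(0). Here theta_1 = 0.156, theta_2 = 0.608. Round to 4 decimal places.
\rho(1) = 0.1799

For an MA(q) process with theta_0 = 1, the autocovariance is
  gamma(k) = sigma^2 * sum_{i=0..q-k} theta_i * theta_{i+k},
and rho(k) = gamma(k) / gamma(0). Sigma^2 cancels.
  numerator   = (1)*(0.156) + (0.156)*(0.608) = 0.250848.
  denominator = (1)^2 + (0.156)^2 + (0.608)^2 = 1.394.
  rho(1) = 0.250848 / 1.394 = 0.1799.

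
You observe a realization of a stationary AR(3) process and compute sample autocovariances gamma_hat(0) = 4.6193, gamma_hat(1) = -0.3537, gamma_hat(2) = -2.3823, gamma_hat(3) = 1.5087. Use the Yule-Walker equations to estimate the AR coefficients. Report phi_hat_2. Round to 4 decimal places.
\hat\phi_{2} = -0.4880

The Yule-Walker equations for an AR(p) process read, in matrix form,
  Gamma_p phi = r_p,   with   (Gamma_p)_{ij} = gamma(|i - j|),
                       (r_p)_i = gamma(i),   i,j = 1..p.
Substitute the sample gammas (Toeplitz matrix and right-hand side of size 3):
  Gamma_p = [[4.6193, -0.3537, -2.3823], [-0.3537, 4.6193, -0.3537], [-2.3823, -0.3537, 4.6193]]
  r_p     = [-0.3537, -2.3823, 1.5087]
Written out (R1..R3):
  (R1) 4.6193 phi_1 - 0.3537 phi_2 - 2.3823 phi_3 = -0.3537
  (R2) -0.3537 phi_1 + 4.6193 phi_2 - 0.3537 phi_3 = -2.3823
  (R3) -2.3823 phi_1 - 0.3537 phi_2 + 4.6193 phi_3 = 1.5087
Gaussian elimination:
  R2 <- R2 - (-0.3537/4.6193) R1 = R2 - (-0.07657) R1:  4.592217 phi_2 - 0.536113 phi_3 = -2.409383
  R3 <- R3 - (-2.3823/4.6193) R1 = R3 - (-0.515727) R1:  -0.536113 phi_2 + 3.390682 phi_3 = 1.326287
  R3 <- R3 - (-0.536113/4.592217) R2 = R3 - (-0.116744) R2:  3.328095 phi_3 = 1.045007
Back-substitution:
  phi_hat_3 = 1.045007 / 3.328095 = 0.313996
  phi_hat_2 = (-2.409383 - (-0.536113)(0.313996)) / 4.592217 = -0.48801
  phi_hat_1 = (-0.3537 - (-0.3537)(-0.48801) - (-2.3823)(0.313996)) / 4.6193 = 0.047999
So phi_hat = [0.0480, -0.4880, 0.3140].
Therefore phi_hat_2 = -0.4880.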